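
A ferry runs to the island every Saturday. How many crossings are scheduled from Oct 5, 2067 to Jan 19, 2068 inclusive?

15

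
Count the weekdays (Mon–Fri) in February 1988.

21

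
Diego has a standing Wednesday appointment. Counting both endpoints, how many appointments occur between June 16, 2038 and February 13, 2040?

87 Wednesdays

June 16, 2038 is a Wednesday.
From June 16, 2038 to February 13, 2040 is 608 days inclusive.
608 = 7 × 86 + 6, so there are 86 full weeks plus 6 extra days.
Each full week contributes one Wednesday: 86 so far.
The 6 extra days are Wednesday, Thursday, Friday, Saturday, Sunday, Monday — 1 of them qualifies.
Total: 86 + 1 = 87.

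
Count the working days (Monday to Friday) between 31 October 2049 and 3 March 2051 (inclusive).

31 October 2049 is a Sunday.
The range spans 489 days (inclusive of both endpoints).
489 = 7 × 69 + 6, so there are 69 full weeks plus 6 extra days.
Each full week contributes 5 weekdays (Mon–Fri): 69 × 5 = 345.
The 6 extra days are Sunday, Monday, Tuesday, Wednesday, Thursday, Friday — 5 of them qualify.
Total: 345 + 5 = 350.

350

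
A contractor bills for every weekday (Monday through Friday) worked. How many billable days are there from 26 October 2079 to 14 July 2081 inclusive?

26 October 2079 is a Thursday.
From 26 October 2079 to 14 July 2081 is 628 days inclusive.
628 = 7 × 89 + 5, so there are 89 full weeks plus 5 extra days.
Each full week contributes 5 weekdays (Mon–Fri): 89 × 5 = 445.
The 5 extra days are Thu, Fri, Sat, Sun, Mon — 3 of them qualify.
Total: 445 + 3 = 448.

448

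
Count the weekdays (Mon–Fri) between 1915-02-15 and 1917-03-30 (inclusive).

1915-02-15 is a Monday.
The range spans 775 days (inclusive of both endpoints).
775 = 7 × 110 + 5, so there are 110 full weeks plus 5 extra days.
Each full week contributes 5 weekdays (Mon–Fri): 110 × 5 = 550.
The 5 extra days are Monday, Tuesday, Wednesday, Thursday, Friday — 5 of them qualify.
Total: 550 + 5 = 555.

555 weekdays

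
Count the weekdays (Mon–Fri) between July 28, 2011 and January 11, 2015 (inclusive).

July 28, 2011 is a Thursday.
From July 28, 2011 to January 11, 2015 is 1264 days inclusive.
1264 = 7 × 180 + 4, so there are 180 full weeks plus 4 extra days.
Each full week contributes 5 weekdays (Mon–Fri): 180 × 5 = 900.
The 4 extra days are Thursday, Friday, Saturday, Sunday — 2 of them qualify.
Total: 900 + 2 = 902.

902 weekdays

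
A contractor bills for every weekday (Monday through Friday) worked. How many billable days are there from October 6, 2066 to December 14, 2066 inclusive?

50

October 6, 2066 is a Wednesday.
That's 70 days from start to end, counting both.
70 = 7 × 10, so the span is exactly 10 full weeks.
Each full week contributes 5 weekdays (Mon–Fri): 10 × 5 = 50.
Total: 50.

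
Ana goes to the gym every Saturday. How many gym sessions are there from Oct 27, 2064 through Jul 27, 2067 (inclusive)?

143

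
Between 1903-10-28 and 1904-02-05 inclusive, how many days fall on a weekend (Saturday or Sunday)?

28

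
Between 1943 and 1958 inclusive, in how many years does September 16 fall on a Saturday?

Day of week of September 16 in each year:
1943: Thu, 1944: Sat ✓, 1945: Sun, 1946: Mon, 1947: Tue, 1948: Thu, 1949: Fri, 1950: Sat ✓, 1951: Sun, 1952: Tue, 1953: Wed, 1954: Thu, 1955: Fri, 1956: Sun, 1957: Mon, 1958: Tue
Saturdays: 1944, 1950.

2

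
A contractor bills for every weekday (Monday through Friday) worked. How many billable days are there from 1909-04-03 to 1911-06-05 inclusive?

566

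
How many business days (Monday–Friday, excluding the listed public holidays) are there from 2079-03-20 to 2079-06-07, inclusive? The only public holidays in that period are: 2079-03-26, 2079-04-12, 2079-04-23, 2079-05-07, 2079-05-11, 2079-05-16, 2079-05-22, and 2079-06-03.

2079-03-20 is a Monday.
From 2079-03-20 to 2079-06-07 is 80 days inclusive.
80 = 7 × 11 + 3, so there are 11 full weeks plus 3 extra days.
Each full week contributes 5 weekdays (Mon–Fri): 11 × 5 = 55.
The 3 extra days are Monday, Tuesday, Wednesday — 3 of them qualify.
Total: 55 + 3 = 58.
Holidays: 2079-03-26 (Sun); 2079-04-12 (Wed); 2079-04-23 (Sun); 2079-05-07 (Sun); 2079-05-11 (Thu); 2079-05-16 (Tue); 2079-05-22 (Mon); 2079-06-03 (Sat).
4 of the 8 holidays fall on weekdays; the rest are weekends and were already excluded.
Business days: 58 − 4 = 54.

54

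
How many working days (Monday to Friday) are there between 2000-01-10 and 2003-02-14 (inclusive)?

810

2000-01-10 is a Monday.
From 2000-01-10 to 2003-02-14 is 1132 days inclusive.
1132 = 7 × 161 + 5, so there are 161 full weeks plus 5 extra days.
Each full week contributes 5 weekdays (Mon–Fri): 161 × 5 = 805.
The 5 extra days are Monday, Tuesday, Wednesday, Thursday, Friday — 5 of them qualify.
Total: 805 + 5 = 810.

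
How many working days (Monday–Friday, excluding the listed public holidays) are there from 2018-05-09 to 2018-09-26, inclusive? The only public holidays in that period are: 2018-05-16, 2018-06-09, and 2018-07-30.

99 working days

2018-05-09 is a Wednesday.
From 2018-05-09 to 2018-09-26 is 141 days inclusive.
141 = 7 × 20 + 1, so there are 20 full weeks plus 1 extra day.
Each full week contributes 5 weekdays (Mon–Fri): 20 × 5 = 100.
The 1 extra day is Wednesday — 1 of them qualifies.
Total: 100 + 1 = 101.
Holidays: 2018-05-16 (Wed); 2018-06-09 (Sat); 2018-07-30 (Mon).
2 of the 3 holidays fall on weekdays; the rest are weekends and were already excluded.
Business days: 101 − 2 = 99.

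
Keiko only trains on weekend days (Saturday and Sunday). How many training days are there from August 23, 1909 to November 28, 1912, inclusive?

340

August 23, 1909 is a Monday.
The range spans 1194 days (inclusive of both endpoints).
1194 = 7 × 170 + 4, so there are 170 full weeks plus 4 extra days.
Each full week contributes 2 weekend days (Sat, Sun): 170 × 2 = 340.
The 4 extra days are Monday, Tuesday, Wednesday, Thursday — none qualify.
Total: 340 + 0 = 340.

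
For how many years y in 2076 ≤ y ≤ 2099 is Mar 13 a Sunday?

Day of week of March 13 in each year:
2076: Fri, 2077: Sat, 2078: Sun ✓, 2079: Mon, 2080: Wed, 2081: Thu, 2082: Fri, 2083: Sat, 2084: Mon, 2085: Tue, 2086: Wed, 2087: Thu, 2088: Sat, 2089: Sun ✓, 2090: Mon, 2091: Tue, 2092: Thu, 2093: Fri, 2094: Sat, 2095: Sun ✓, 2096: Tue, 2097: Wed, 2098: Thu, 2099: Fri
Sundays: 2078, 2089, 2095.

3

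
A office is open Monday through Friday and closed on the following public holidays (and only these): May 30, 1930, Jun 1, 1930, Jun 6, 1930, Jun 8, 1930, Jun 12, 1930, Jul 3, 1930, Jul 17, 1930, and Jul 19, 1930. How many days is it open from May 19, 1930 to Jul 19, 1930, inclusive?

40

May 19, 1930 is a Monday.
That's 62 days from start to end, counting both.
62 = 7 × 8 + 6, so there are 8 full weeks plus 6 extra days.
Each full week contributes 5 weekdays (Mon–Fri): 8 × 5 = 40.
The 6 extra days are Mon, Tue, Wed, Thu, Fri, Sat — 5 of them qualify.
Total: 40 + 5 = 45.
Holidays: May 30, 1930 (Fri); Jun 1, 1930 (Sun); Jun 6, 1930 (Fri); Jun 8, 1930 (Sun); Jun 12, 1930 (Thu); Jul 3, 1930 (Thu); Jul 17, 1930 (Thu); Jul 19, 1930 (Sat).
5 of the 8 holidays fall on weekdays; the rest are weekends and were already excluded.
Business days: 45 − 5 = 40.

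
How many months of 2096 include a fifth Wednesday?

4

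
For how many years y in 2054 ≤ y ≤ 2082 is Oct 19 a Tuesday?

4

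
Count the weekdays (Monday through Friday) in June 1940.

June 1, 1940 is a Saturday.
From June 1, 1940 to June 30, 1940 is 30 days inclusive.
30 = 7 × 4 + 2, so there are 4 full weeks plus 2 extra days.
Each full week contributes 5 weekdays (Mon–Fri): 4 × 5 = 20.
The 2 extra days are Saturday, Sunday — none qualify.
Total: 20 + 0 = 20.

20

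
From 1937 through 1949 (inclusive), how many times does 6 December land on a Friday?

Day of week of December 6 in each year:
1937: Mon, 1938: Tue, 1939: Wed, 1940: Fri ✓, 1941: Sat, 1942: Sun, 1943: Mon, 1944: Wed, 1945: Thu, 1946: Fri ✓, 1947: Sat, 1948: Mon, 1949: Tue
Fridays: 1940, 1946.

2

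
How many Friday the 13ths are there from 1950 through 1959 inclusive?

19

Friday-the-13ths by year:
1950: Jan, Oct
1951: Apr, Jul
1952: Jun
1953: Feb, Mar, Nov
1954: Aug
1955: May
1956: Jan, Apr, Jul
1957: Sep, Dec
1958: Jun
1959: Feb, Mar, Nov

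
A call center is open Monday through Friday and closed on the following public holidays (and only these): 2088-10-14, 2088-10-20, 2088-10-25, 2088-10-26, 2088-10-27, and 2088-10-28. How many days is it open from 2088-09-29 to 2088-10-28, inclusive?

2088-09-29 is a Wednesday.
That's 30 days from start to end, counting both.
30 = 7 × 4 + 2, so there are 4 full weeks plus 2 extra days.
Each full week contributes 5 weekdays (Mon–Fri): 4 × 5 = 20.
The 2 extra days are Wednesday, Thursday — 2 of them qualify.
Total: 20 + 2 = 22.
Holidays: 2088-10-14 (Thu); 2088-10-20 (Wed); 2088-10-25 (Mon); 2088-10-26 (Tue); 2088-10-27 (Wed); 2088-10-28 (Thu).
All 6 holidays fall on weekdays, so subtract 6.
Business days: 22 − 6 = 16.

16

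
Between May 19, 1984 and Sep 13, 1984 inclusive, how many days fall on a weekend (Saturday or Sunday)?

May 19, 1984 is a Saturday.
The range spans 118 days (inclusive of both endpoints).
118 = 7 × 16 + 6, so there are 16 full weeks plus 6 extra days.
Each full week contributes 2 weekend days (Sat, Sun): 16 × 2 = 32.
The 6 extra days are Saturday, Sunday, Monday, Tuesday, Wednesday, Thursday — 2 of them qualify.
Total: 32 + 2 = 34.

34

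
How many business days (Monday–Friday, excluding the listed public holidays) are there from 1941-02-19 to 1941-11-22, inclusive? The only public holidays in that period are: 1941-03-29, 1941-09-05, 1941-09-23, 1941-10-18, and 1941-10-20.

195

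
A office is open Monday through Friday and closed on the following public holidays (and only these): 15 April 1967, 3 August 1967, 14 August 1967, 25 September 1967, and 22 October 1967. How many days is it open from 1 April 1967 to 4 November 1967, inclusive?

1 April 1967 is a Saturday.
From 1 April 1967 to 4 November 1967 is 218 days inclusive.
218 = 7 × 31 + 1, so there are 31 full weeks plus 1 extra day.
Each full week contributes 5 weekdays (Mon–Fri): 31 × 5 = 155.
The 1 extra day is Sat — none qualify.
Total: 155 + 0 = 155.
Holidays: 15 April 1967 (Sat); 3 August 1967 (Thu); 14 August 1967 (Mon); 25 September 1967 (Mon); 22 October 1967 (Sun).
3 of the 5 holidays fall on weekdays; the rest are weekends and were already excluded.
Business days: 155 − 3 = 152.

152 business days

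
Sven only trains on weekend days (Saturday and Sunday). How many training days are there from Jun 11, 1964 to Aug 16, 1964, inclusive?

Jun 11, 1964 is a Thursday.
From Jun 11, 1964 to Aug 16, 1964 is 67 days inclusive.
67 = 7 × 9 + 4, so there are 9 full weeks plus 4 extra days.
Each full week contributes 2 weekend days (Sat, Sun): 9 × 2 = 18.
The 4 extra days are Thu, Fri, Sat, Sun — 2 of them qualify.
Total: 18 + 2 = 20.

20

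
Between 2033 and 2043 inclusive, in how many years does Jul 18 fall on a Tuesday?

Day of week of July 18 in each year:
2033: Mon, 2034: Tue ✓, 2035: Wed, 2036: Fri, 2037: Sat, 2038: Sun, 2039: Mon, 2040: Wed, 2041: Thu, 2042: Fri, 2043: Sat
Tuesdays: 2034.

1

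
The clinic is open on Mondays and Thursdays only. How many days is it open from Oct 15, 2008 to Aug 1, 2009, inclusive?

Oct 15, 2008 is a Wednesday.
The range spans 291 days (inclusive of both endpoints).
291 = 7 × 41 + 4, so there are 41 full weeks plus 4 extra days.
Each full week contributes 2 days from the set (Mon, Thu): 41 × 2 = 82.
The 4 extra days are Wed, Thu, Fri, Sat — 1 of them qualifies.
Total: 82 + 1 = 83.

83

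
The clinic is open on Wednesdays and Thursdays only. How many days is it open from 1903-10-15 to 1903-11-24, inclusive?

11

1903-10-15 is a Thursday.
The range spans 41 days (inclusive of both endpoints).
41 = 7 × 5 + 6, so there are 5 full weeks plus 6 extra days.
Each full week contributes 2 days from the set (Wed, Thu): 5 × 2 = 10.
The 6 extra days are Thu, Fri, Sat, Sun, Mon, Tue — 1 of them qualifies.
Total: 10 + 1 = 11.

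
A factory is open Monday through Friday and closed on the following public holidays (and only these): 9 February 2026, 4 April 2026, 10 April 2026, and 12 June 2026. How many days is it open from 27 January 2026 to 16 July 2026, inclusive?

27 January 2026 is a Tuesday.
The range spans 171 days (inclusive of both endpoints).
171 = 7 × 24 + 3, so there are 24 full weeks plus 3 extra days.
Each full week contributes 5 weekdays (Mon–Fri): 24 × 5 = 120.
The 3 extra days are Tuesday, Wednesday, Thursday — 3 of them qualify.
Total: 120 + 3 = 123.
Holidays: 9 February 2026 (Mon); 4 April 2026 (Sat); 10 April 2026 (Fri); 12 June 2026 (Fri).
3 of the 4 holidays fall on weekdays; the rest are weekends and were already excluded.
Business days: 123 − 3 = 120.

120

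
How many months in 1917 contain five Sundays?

A month has five Sundays exactly when Sunday falls within its first (length − 28) days.
Jan: 31 days, starts Mon → 5 of Mon, Tue, Wed
Feb: 28 days, starts Thu → 5 of (none)
Mar: 31 days, starts Thu → 5 of Thu, Fri, Sat
Apr: 30 days, starts Sun → 5 of Sun, Mon ✓
May: 31 days, starts Tue → 5 of Tue, Wed, Thu
Jun: 30 days, starts Fri → 5 of Fri, Sat
Jul: 31 days, starts Sun → 5 of Sun, Mon, Tue ✓
Aug: 31 days, starts Wed → 5 of Wed, Thu, Fri
Sep: 30 days, starts Sat → 5 of Sat, Sun ✓
Oct: 31 days, starts Mon → 5 of Mon, Tue, Wed
Nov: 30 days, starts Thu → 5 of Thu, Fri
Dec: 31 days, starts Sat → 5 of Sat, Sun, Mon ✓
Months with five Sundays: Apr, Jul, Sep, Dec.

4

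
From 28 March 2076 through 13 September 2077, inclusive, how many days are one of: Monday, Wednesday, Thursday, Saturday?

306

28 March 2076 is a Saturday.
The range spans 535 days (inclusive of both endpoints).
535 = 7 × 76 + 3, so there are 76 full weeks plus 3 extra days.
Each full week contributes 4 days from the set (Mon, Wed, Thu, Sat): 76 × 4 = 304.
The 3 extra days are Sat, Sun, Mon — 2 of them qualify.
Total: 304 + 2 = 306.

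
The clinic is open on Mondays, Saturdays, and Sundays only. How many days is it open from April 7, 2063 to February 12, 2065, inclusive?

April 7, 2063 is a Saturday.
From April 7, 2063 to February 12, 2065 is 678 days inclusive.
678 = 7 × 96 + 6, so there are 96 full weeks plus 6 extra days.
Each full week contributes 3 days from the set (Mon, Sat, Sun): 96 × 3 = 288.
The 6 extra days are Saturday, Sunday, Monday, Tuesday, Wednesday, Thursday — 3 of them qualify.
Total: 288 + 3 = 291.

291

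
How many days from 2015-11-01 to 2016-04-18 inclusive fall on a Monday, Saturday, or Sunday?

74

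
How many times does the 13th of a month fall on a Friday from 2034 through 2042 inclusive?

Friday-the-13ths by year:
2034: Jan, Oct
2035: Apr, Jul
2036: Jun
2037: Feb, Mar, Nov
2038: Aug
2039: May
2040: Jan, Apr, Jul
2041: Sep, Dec
2042: Jun

16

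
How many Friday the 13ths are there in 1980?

1

The 13th falls on a Friday when the month's 13th has weekday Fri.
Jan 13 is Sun; Feb 13 is Wed; Mar 13 is Thu; Apr 13 is Sun; May 13 is Tue; Jun 13 is Fri ✓; Jul 13 is Sun; Aug 13 is Wed; Sep 13 is Sat; Oct 13 is Mon; Nov 13 is Thu; Dec 13 is Sat.
Friday the 13ths: Jun.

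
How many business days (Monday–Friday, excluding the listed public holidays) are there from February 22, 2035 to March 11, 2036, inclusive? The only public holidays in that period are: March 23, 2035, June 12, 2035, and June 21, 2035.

271 business days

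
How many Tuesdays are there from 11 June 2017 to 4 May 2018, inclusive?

47

11 June 2017 is a Sunday.
The range spans 328 days (inclusive of both endpoints).
328 = 7 × 46 + 6, so there are 46 full weeks plus 6 extra days.
Each full week contributes one Tuesday: 46 so far.
The 6 extra days are Sunday, Monday, Tuesday, Wednesday, Thursday, Friday — 1 of them qualifies.
Total: 46 + 1 = 47.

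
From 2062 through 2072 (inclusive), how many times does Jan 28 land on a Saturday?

Day of week of January 28 in each year:
2062: Sat ✓, 2063: Sun, 2064: Mon, 2065: Wed, 2066: Thu, 2067: Fri, 2068: Sat ✓, 2069: Mon, 2070: Tue, 2071: Wed, 2072: Thu
Saturdays: 2062, 2068.

2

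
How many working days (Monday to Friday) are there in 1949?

260

January 1, 1949 is a Saturday.
That's 365 days from start to end, counting both.
365 = 7 × 52 + 1, so there are 52 full weeks plus 1 extra day.
Each full week contributes 5 weekdays (Mon–Fri): 52 × 5 = 260.
The 1 extra day is Sat — none qualify.
Total: 260 + 0 = 260.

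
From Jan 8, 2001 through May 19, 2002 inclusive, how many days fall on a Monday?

Jan 8, 2001 is a Monday.
From Jan 8, 2001 to May 19, 2002 is 497 days inclusive.
497 = 7 × 71, so the span is exactly 71 full weeks.
Each full week contributes one Monday: 71 so far.
Total: 71.

71 Mondays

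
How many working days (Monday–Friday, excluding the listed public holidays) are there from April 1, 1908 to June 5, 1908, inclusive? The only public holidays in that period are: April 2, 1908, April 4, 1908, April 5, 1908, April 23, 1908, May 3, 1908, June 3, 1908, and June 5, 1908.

44 working days

April 1, 1908 is a Wednesday.
From April 1, 1908 to June 5, 1908 is 66 days inclusive.
66 = 7 × 9 + 3, so there are 9 full weeks plus 3 extra days.
Each full week contributes 5 weekdays (Mon–Fri): 9 × 5 = 45.
The 3 extra days are Wednesday, Thursday, Friday — 3 of them qualify.
Total: 45 + 3 = 48.
Holidays: April 2, 1908 (Thu); April 4, 1908 (Sat); April 5, 1908 (Sun); April 23, 1908 (Thu); May 3, 1908 (Sun); June 3, 1908 (Wed); June 5, 1908 (Fri).
4 of the 7 holidays fall on weekdays; the rest are weekends and were already excluded.
Business days: 48 − 4 = 44.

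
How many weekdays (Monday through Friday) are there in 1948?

262 weekdays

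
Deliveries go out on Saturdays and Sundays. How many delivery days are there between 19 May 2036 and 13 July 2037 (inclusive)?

120

19 May 2036 is a Monday.
From 19 May 2036 to 13 July 2037 is 421 days inclusive.
421 = 7 × 60 + 1, so there are 60 full weeks plus 1 extra day.
Each full week contributes 2 days from the set (Sat, Sun): 60 × 2 = 120.
The 1 extra day is Mon — none qualify.
Total: 120 + 0 = 120.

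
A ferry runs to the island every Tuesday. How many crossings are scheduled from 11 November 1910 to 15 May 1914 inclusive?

183

11 November 1910 is a Friday.
That's 1282 days from start to end, counting both.
1282 = 7 × 183 + 1, so there are 183 full weeks plus 1 extra day.
Each full week contributes one Tuesday: 183 so far.
The 1 extra day is Friday — none qualify.
Total: 183 + 0 = 183.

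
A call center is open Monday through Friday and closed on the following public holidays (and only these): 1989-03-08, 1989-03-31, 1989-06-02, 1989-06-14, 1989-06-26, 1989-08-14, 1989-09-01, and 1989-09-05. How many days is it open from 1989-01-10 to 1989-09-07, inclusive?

1989-01-10 is a Tuesday.
The range spans 241 days (inclusive of both endpoints).
241 = 7 × 34 + 3, so there are 34 full weeks plus 3 extra days.
Each full week contributes 5 weekdays (Mon–Fri): 34 × 5 = 170.
The 3 extra days are Tuesday, Wednesday, Thursday — 3 of them qualify.
Total: 170 + 3 = 173.
Holidays: 1989-03-08 (Wed); 1989-03-31 (Fri); 1989-06-02 (Fri); 1989-06-14 (Wed); 1989-06-26 (Mon); 1989-08-14 (Mon); 1989-09-01 (Fri); 1989-09-05 (Tue).
All 8 holidays fall on weekdays, so subtract 8.
Business days: 173 − 8 = 165.

165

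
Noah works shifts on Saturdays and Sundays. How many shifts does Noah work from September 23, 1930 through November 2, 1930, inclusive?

September 23, 1930 is a Tuesday.
The range spans 41 days (inclusive of both endpoints).
41 = 7 × 5 + 6, so there are 5 full weeks plus 6 extra days.
Each full week contributes 2 days from the set (Sat, Sun): 5 × 2 = 10.
The 6 extra days are Tuesday, Wednesday, Thursday, Friday, Saturday, Sunday — 2 of them qualify.
Total: 10 + 2 = 12.

12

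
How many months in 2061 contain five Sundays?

A month has five Sundays exactly when Sunday falls within its first (length − 28) days.
Jan: 31 days, starts Sat → 5 of Sat, Sun, Mon ✓
Feb: 28 days, starts Tue → 5 of (none)
Mar: 31 days, starts Tue → 5 of Tue, Wed, Thu
Apr: 30 days, starts Fri → 5 of Fri, Sat
May: 31 days, starts Sun → 5 of Sun, Mon, Tue ✓
Jun: 30 days, starts Wed → 5 of Wed, Thu
Jul: 31 days, starts Fri → 5 of Fri, Sat, Sun ✓
Aug: 31 days, starts Mon → 5 of Mon, Tue, Wed
Sep: 30 days, starts Thu → 5 of Thu, Fri
Oct: 31 days, starts Sat → 5 of Sat, Sun, Mon ✓
Nov: 30 days, starts Tue → 5 of Tue, Wed
Dec: 31 days, starts Thu → 5 of Thu, Fri, Sat
Months with five Sundays: Jan, May, Jul, Oct.

4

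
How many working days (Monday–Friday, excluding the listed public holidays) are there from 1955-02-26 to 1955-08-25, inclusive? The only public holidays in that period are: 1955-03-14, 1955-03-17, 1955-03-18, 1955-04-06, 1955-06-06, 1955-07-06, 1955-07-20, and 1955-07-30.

122 working days

1955-02-26 is a Saturday.
From 1955-02-26 to 1955-08-25 is 181 days inclusive.
181 = 7 × 25 + 6, so there are 25 full weeks plus 6 extra days.
Each full week contributes 5 weekdays (Mon–Fri): 25 × 5 = 125.
The 6 extra days are Saturday, Sunday, Monday, Tuesday, Wednesday, Thursday — 4 of them qualify.
Total: 125 + 4 = 129.
Holidays: 1955-03-14 (Mon); 1955-03-17 (Thu); 1955-03-18 (Fri); 1955-04-06 (Wed); 1955-06-06 (Mon); 1955-07-06 (Wed); 1955-07-20 (Wed); 1955-07-30 (Sat).
7 of the 8 holidays fall on weekdays; the rest are weekends and were already excluded.
Business days: 129 − 7 = 122.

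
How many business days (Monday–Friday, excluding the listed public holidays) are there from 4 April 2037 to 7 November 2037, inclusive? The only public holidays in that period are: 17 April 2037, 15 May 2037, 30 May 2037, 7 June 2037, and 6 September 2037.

4 April 2037 is a Saturday.
The range spans 218 days (inclusive of both endpoints).
218 = 7 × 31 + 1, so there are 31 full weeks plus 1 extra day.
Each full week contributes 5 weekdays (Mon–Fri): 31 × 5 = 155.
The 1 extra day is Saturday — none qualify.
Total: 155 + 0 = 155.
Holidays: 17 April 2037 (Fri); 15 May 2037 (Fri); 30 May 2037 (Sat); 7 June 2037 (Sun); 6 September 2037 (Sun).
2 of the 5 holidays fall on weekdays; the rest are weekends and were already excluded.
Business days: 155 − 2 = 153.

153 business days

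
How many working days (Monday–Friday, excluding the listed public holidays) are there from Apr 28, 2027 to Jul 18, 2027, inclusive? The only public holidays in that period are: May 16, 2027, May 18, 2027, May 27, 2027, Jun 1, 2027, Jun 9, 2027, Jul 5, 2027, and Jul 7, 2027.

52

Apr 28, 2027 is a Wednesday.
The range spans 82 days (inclusive of both endpoints).
82 = 7 × 11 + 5, so there are 11 full weeks plus 5 extra days.
Each full week contributes 5 weekdays (Mon–Fri): 11 × 5 = 55.
The 5 extra days are Wednesday, Thursday, Friday, Saturday, Sunday — 3 of them qualify.
Total: 55 + 3 = 58.
Holidays: May 16, 2027 (Sun); May 18, 2027 (Tue); May 27, 2027 (Thu); Jun 1, 2027 (Tue); Jun 9, 2027 (Wed); Jul 5, 2027 (Mon); Jul 7, 2027 (Wed).
6 of the 7 holidays fall on weekdays; the rest are weekends and were already excluded.
Business days: 58 − 6 = 52.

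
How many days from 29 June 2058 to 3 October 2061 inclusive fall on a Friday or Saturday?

29 June 2058 is a Saturday.
From 29 June 2058 to 3 October 2061 is 1193 days inclusive.
1193 = 7 × 170 + 3, so there are 170 full weeks plus 3 extra days.
Each full week contributes 2 days from the set (Fri, Sat): 170 × 2 = 340.
The 3 extra days are Saturday, Sunday, Monday — 1 of them qualifies.
Total: 340 + 1 = 341.

341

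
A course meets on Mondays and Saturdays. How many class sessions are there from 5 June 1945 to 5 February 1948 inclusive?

5 June 1945 is a Tuesday.
That's 976 days from start to end, counting both.
976 = 7 × 139 + 3, so there are 139 full weeks plus 3 extra days.
Each full week contributes 2 days from the set (Mon, Sat): 139 × 2 = 278.
The 3 extra days are Tue, Wed, Thu — none qualify.
Total: 278 + 0 = 278.

278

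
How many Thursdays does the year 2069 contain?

52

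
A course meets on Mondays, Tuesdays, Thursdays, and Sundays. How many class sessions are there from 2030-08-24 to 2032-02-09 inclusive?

306

2030-08-24 is a Saturday.
From 2030-08-24 to 2032-02-09 is 535 days inclusive.
535 = 7 × 76 + 3, so there are 76 full weeks plus 3 extra days.
Each full week contributes 4 days from the set (Mon, Tue, Thu, Sun): 76 × 4 = 304.
The 3 extra days are Sat, Sun, Mon — 2 of them qualify.
Total: 304 + 2 = 306.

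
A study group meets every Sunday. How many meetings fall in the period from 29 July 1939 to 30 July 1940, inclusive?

29 July 1939 is a Saturday.
From 29 July 1939 to 30 July 1940 is 368 days inclusive.
368 = 7 × 52 + 4, so there are 52 full weeks plus 4 extra days.
Each full week contributes one Sunday: 52 so far.
The 4 extra days are Sat, Sun, Mon, Tue — 1 of them qualifies.
Total: 52 + 1 = 53.

53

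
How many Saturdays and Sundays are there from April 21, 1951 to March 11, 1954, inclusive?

302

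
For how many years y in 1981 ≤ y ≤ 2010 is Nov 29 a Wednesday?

Day of week of November 29 in each year:
1981: Sun, 1982: Mon, 1983: Tue, 1984: Thu, 1985: Fri, 1986: Sat, 1987: Sun, 1988: Tue, 1989: Wed ✓, 1990: Thu, 1991: Fri, 1992: Sun, 1993: Mon, 1994: Tue, 1995: Wed ✓, 1996: Fri, 1997: Sat, 1998: Sun, 1999: Mon, 2000: Wed ✓, 2001: Thu, 2002: Fri, 2003: Sat, 2004: Mon, 2005: Tue, 2006: Wed ✓, 2007: Thu, 2008: Sat, 2009: Sun, 2010: Mon
Wednesdays: 1989, 1995, 2000, 2006.

4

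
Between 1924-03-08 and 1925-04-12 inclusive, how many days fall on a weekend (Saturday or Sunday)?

116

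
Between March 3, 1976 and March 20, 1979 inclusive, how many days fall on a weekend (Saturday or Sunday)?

March 3, 1976 is a Wednesday.
From March 3, 1976 to March 20, 1979 is 1113 days inclusive.
1113 = 7 × 159, so the span is exactly 159 full weeks.
Each full week contributes 2 weekend days (Sat, Sun): 159 × 2 = 318.

318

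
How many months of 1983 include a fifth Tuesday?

4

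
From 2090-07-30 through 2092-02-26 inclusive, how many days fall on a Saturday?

82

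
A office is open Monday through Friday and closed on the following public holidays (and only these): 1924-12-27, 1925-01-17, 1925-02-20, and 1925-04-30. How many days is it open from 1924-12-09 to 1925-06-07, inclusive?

127

1924-12-09 is a Tuesday.
The range spans 181 days (inclusive of both endpoints).
181 = 7 × 25 + 6, so there are 25 full weeks plus 6 extra days.
Each full week contributes 5 weekdays (Mon–Fri): 25 × 5 = 125.
The 6 extra days are Tue, Wed, Thu, Fri, Sat, Sun — 4 of them qualify.
Total: 125 + 4 = 129.
Holidays: 1924-12-27 (Sat); 1925-01-17 (Sat); 1925-02-20 (Fri); 1925-04-30 (Thu).
2 of the 4 holidays fall on weekdays; the rest are weekends and were already excluded.
Business days: 129 − 2 = 127.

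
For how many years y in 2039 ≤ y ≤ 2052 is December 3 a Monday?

Day of week of December 3 in each year:
2039: Sat, 2040: Mon ✓, 2041: Tue, 2042: Wed, 2043: Thu, 2044: Sat, 2045: Sun, 2046: Mon ✓, 2047: Tue, 2048: Thu, 2049: Fri, 2050: Sat, 2051: Sun, 2052: Tue
Mondays: 2040, 2046.

2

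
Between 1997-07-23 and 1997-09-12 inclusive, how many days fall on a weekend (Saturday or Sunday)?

14

1997-07-23 is a Wednesday.
The range spans 52 days (inclusive of both endpoints).
52 = 7 × 7 + 3, so there are 7 full weeks plus 3 extra days.
Each full week contributes 2 weekend days (Sat, Sun): 7 × 2 = 14.
The 3 extra days are Wednesday, Thursday, Friday — none qualify.
Total: 14 + 0 = 14.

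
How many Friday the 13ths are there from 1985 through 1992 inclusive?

15

Friday-the-13ths by year:
1985: Sep, Dec
1986: Jun
1987: Feb, Mar, Nov
1988: May
1989: Jan, Oct
1990: Apr, Jul
1991: Sep, Dec
1992: Mar, Nov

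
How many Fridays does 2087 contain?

1 January 2087 is a Wednesday.
The range spans 365 days (inclusive of both endpoints).
365 = 7 × 52 + 1, so there are 52 full weeks plus 1 extra day.
Each full week contributes one Friday: 52 so far.
The 1 extra day is Wed — none qualify.
Total: 52 + 0 = 52.

52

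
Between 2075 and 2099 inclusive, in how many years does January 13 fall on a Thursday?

4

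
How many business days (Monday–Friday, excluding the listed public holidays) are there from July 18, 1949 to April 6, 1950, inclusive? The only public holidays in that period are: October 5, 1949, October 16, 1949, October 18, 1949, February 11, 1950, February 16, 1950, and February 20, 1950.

185 business days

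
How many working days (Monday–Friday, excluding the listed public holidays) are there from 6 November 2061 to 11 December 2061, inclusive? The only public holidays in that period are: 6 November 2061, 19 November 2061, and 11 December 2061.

6 November 2061 is a Sunday.
From 6 November 2061 to 11 December 2061 is 36 days inclusive.
36 = 7 × 5 + 1, so there are 5 full weeks plus 1 extra day.
Each full week contributes 5 weekdays (Mon–Fri): 5 × 5 = 25.
The 1 extra day is Sun — none qualify.
Total: 25 + 0 = 25.
Holidays: 6 November 2061 (Sun); 19 November 2061 (Sat); 11 December 2061 (Sun).
None of the 3 holidays fall on a weekday, so nothing to subtract.
Business days: 25 − 0 = 25.

25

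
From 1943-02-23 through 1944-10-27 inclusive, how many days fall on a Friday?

88 Fridays

1943-02-23 is a Tuesday.
The range spans 613 days (inclusive of both endpoints).
613 = 7 × 87 + 4, so there are 87 full weeks plus 4 extra days.
Each full week contributes one Friday: 87 so far.
The 4 extra days are Tuesday, Wednesday, Thursday, Friday — 1 of them qualifies.
Total: 87 + 1 = 88.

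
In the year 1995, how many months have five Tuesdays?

A month has five Tuesdays exactly when Tuesday falls within its first (length − 28) days.
Jan: 31 days, starts Sun → 5 of Sun, Mon, Tue ✓
Feb: 28 days, starts Wed → 5 of (none)
Mar: 31 days, starts Wed → 5 of Wed, Thu, Fri
Apr: 30 days, starts Sat → 5 of Sat, Sun
May: 31 days, starts Mon → 5 of Mon, Tue, Wed ✓
Jun: 30 days, starts Thu → 5 of Thu, Fri
Jul: 31 days, starts Sat → 5 of Sat, Sun, Mon
Aug: 31 days, starts Tue → 5 of Tue, Wed, Thu ✓
Sep: 30 days, starts Fri → 5 of Fri, Sat
Oct: 31 days, starts Sun → 5 of Sun, Mon, Tue ✓
Nov: 30 days, starts Wed → 5 of Wed, Thu
Dec: 31 days, starts Fri → 5 of Fri, Sat, Sun
Months with five Tuesdays: Jan, May, Aug, Oct.

4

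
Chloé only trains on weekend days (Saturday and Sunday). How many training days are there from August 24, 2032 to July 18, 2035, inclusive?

302

August 24, 2032 is a Tuesday.
The range spans 1059 days (inclusive of both endpoints).
1059 = 7 × 151 + 2, so there are 151 full weeks plus 2 extra days.
Each full week contributes 2 weekend days (Sat, Sun): 151 × 2 = 302.
The 2 extra days are Tuesday, Wednesday — none qualify.
Total: 302 + 0 = 302.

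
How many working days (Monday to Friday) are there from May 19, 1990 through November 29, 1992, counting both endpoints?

May 19, 1990 is a Saturday.
The range spans 926 days (inclusive of both endpoints).
926 = 7 × 132 + 2, so there are 132 full weeks plus 2 extra days.
Each full week contributes 5 weekdays (Mon–Fri): 132 × 5 = 660.
The 2 extra days are Sat, Sun — none qualify.
Total: 660 + 0 = 660.

660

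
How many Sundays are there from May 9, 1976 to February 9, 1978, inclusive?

92 Sundays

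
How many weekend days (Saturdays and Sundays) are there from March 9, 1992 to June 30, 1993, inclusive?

March 9, 1992 is a Monday.
The range spans 479 days (inclusive of both endpoints).
479 = 7 × 68 + 3, so there are 68 full weeks plus 3 extra days.
Each full week contributes 2 weekend days (Sat, Sun): 68 × 2 = 136.
The 3 extra days are Monday, Tuesday, Wednesday — none qualify.
Total: 136 + 0 = 136.

136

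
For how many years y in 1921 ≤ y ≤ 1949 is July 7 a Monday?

Day of week of July 7 in each year:
1921: Thu, 1922: Fri, 1923: Sat, 1924: Mon ✓, 1925: Tue, 1926: Wed, 1927: Thu, 1928: Sat, 1929: Sun, 1930: Mon ✓, 1931: Tue, 1932: Thu, 1933: Fri, 1934: Sat, 1935: Sun, 1936: Tue, 1937: Wed, 1938: Thu, 1939: Fri, 1940: Sun, 1941: Mon ✓, 1942: Tue, 1943: Wed, 1944: Fri, 1945: Sat, 1946: Sun, 1947: Mon ✓, 1948: Wed, 1949: Thu
Mondays: 1924, 1930, 1941, 1947.

4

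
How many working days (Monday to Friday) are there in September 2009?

22

1 September 2009 is a Tuesday.
That's 30 days from start to end, counting both.
30 = 7 × 4 + 2, so there are 4 full weeks plus 2 extra days.
Each full week contributes 5 weekdays (Mon–Fri): 4 × 5 = 20.
The 2 extra days are Tue, Wed — 2 of them qualify.
Total: 20 + 2 = 22.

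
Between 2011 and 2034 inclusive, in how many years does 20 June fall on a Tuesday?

Day of week of June 20 in each year:
2011: Mon, 2012: Wed, 2013: Thu, 2014: Fri, 2015: Sat, 2016: Mon, 2017: Tue ✓, 2018: Wed, 2019: Thu, 2020: Sat, 2021: Sun, 2022: Mon, 2023: Tue ✓, 2024: Thu, 2025: Fri, 2026: Sat, 2027: Sun, 2028: Tue ✓, 2029: Wed, 2030: Thu, 2031: Fri, 2032: Sun, 2033: Mon, 2034: Tue ✓
Tuesdays: 2017, 2023, 2028, 2034.

4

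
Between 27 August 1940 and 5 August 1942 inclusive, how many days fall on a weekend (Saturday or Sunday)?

202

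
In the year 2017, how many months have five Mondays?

4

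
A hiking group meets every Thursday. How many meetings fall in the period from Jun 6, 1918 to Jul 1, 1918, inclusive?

Jun 6, 1918 is a Thursday.
That's 26 days from start to end, counting both.
26 = 7 × 3 + 5, so there are 3 full weeks plus 5 extra days.
Each full week contributes one Thursday: 3 so far.
The 5 extra days are Thursday, Friday, Saturday, Sunday, Monday — 1 of them qualifies.
Total: 3 + 1 = 4.

4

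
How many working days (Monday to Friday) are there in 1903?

261

1 January 1903 is a Thursday.
The range spans 365 days (inclusive of both endpoints).
365 = 7 × 52 + 1, so there are 52 full weeks plus 1 extra day.
Each full week contributes 5 weekdays (Mon–Fri): 52 × 5 = 260.
The 1 extra day is Thursday — 1 of them qualifies.
Total: 260 + 1 = 261.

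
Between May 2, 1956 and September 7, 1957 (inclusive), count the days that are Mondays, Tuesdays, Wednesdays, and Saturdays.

May 2, 1956 is a Wednesday.
That's 494 days from start to end, counting both.
494 = 7 × 70 + 4, so there are 70 full weeks plus 4 extra days.
Each full week contributes 4 days from the set (Mon, Tue, Wed, Sat): 70 × 4 = 280.
The 4 extra days are Wednesday, Thursday, Friday, Saturday — 2 of them qualify.
Total: 280 + 2 = 282.

282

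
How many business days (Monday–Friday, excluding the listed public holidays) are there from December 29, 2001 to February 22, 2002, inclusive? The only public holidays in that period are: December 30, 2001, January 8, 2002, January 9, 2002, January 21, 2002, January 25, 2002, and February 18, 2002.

35

December 29, 2001 is a Saturday.
The range spans 56 days (inclusive of both endpoints).
56 = 7 × 8, so the span is exactly 8 full weeks.
Each full week contributes 5 weekdays (Mon–Fri): 8 × 5 = 40.
Holidays: December 30, 2001 (Sun); January 8, 2002 (Tue); January 9, 2002 (Wed); January 21, 2002 (Mon); January 25, 2002 (Fri); February 18, 2002 (Mon).
5 of the 6 holidays fall on weekdays; the rest are weekends and were already excluded.
Business days: 40 − 5 = 35.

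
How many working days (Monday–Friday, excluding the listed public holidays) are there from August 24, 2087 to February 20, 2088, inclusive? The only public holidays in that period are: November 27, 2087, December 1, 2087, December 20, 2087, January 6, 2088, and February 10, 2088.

August 24, 2087 is a Sunday.
From August 24, 2087 to February 20, 2088 is 181 days inclusive.
181 = 7 × 25 + 6, so there are 25 full weeks plus 6 extra days.
Each full week contributes 5 weekdays (Mon–Fri): 25 × 5 = 125.
The 6 extra days are Sunday, Monday, Tuesday, Wednesday, Thursday, Friday — 5 of them qualify.
Total: 125 + 5 = 130.
Holidays: November 27, 2087 (Thu); December 1, 2087 (Mon); December 20, 2087 (Sat); January 6, 2088 (Tue); February 10, 2088 (Tue).
4 of the 5 holidays fall on weekdays; the rest are weekends and were already excluded.
Business days: 130 − 4 = 126.

126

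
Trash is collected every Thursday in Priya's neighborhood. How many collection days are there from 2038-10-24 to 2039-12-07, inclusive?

2038-10-24 is a Sunday.
From 2038-10-24 to 2039-12-07 is 410 days inclusive.
410 = 7 × 58 + 4, so there are 58 full weeks plus 4 extra days.
Each full week contributes one Thursday: 58 so far.
The 4 extra days are Sun, Mon, Tue, Wed — none qualify.
Total: 58 + 0 = 58.

58 Thursdays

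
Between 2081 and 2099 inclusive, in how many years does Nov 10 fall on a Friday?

2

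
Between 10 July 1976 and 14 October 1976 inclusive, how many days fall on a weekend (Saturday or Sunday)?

10 July 1976 is a Saturday.
That's 97 days from start to end, counting both.
97 = 7 × 13 + 6, so there are 13 full weeks plus 6 extra days.
Each full week contributes 2 weekend days (Sat, Sun): 13 × 2 = 26.
The 6 extra days are Sat, Sun, Mon, Tue, Wed, Thu — 2 of them qualify.
Total: 26 + 2 = 28.

28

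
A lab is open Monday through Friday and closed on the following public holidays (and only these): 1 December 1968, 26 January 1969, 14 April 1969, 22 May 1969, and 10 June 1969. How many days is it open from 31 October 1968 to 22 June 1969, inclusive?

164 business days

31 October 1968 is a Thursday.
From 31 October 1968 to 22 June 1969 is 235 days inclusive.
235 = 7 × 33 + 4, so there are 33 full weeks plus 4 extra days.
Each full week contributes 5 weekdays (Mon–Fri): 33 × 5 = 165.
The 4 extra days are Thursday, Friday, Saturday, Sunday — 2 of them qualify.
Total: 165 + 2 = 167.
Holidays: 1 December 1968 (Sun); 26 January 1969 (Sun); 14 April 1969 (Mon); 22 May 1969 (Thu); 10 June 1969 (Tue).
3 of the 5 holidays fall on weekdays; the rest are weekends and were already excluded.
Business days: 167 − 3 = 164.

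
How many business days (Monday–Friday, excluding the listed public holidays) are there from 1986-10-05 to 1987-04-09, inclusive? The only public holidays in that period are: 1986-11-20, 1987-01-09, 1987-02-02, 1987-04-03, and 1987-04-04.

130 business days

1986-10-05 is a Sunday.
From 1986-10-05 to 1987-04-09 is 187 days inclusive.
187 = 7 × 26 + 5, so there are 26 full weeks plus 5 extra days.
Each full week contributes 5 weekdays (Mon–Fri): 26 × 5 = 130.
The 5 extra days are Sun, Mon, Tue, Wed, Thu — 4 of them qualify.
Total: 130 + 4 = 134.
Holidays: 1986-11-20 (Thu); 1987-01-09 (Fri); 1987-02-02 (Mon); 1987-04-03 (Fri); 1987-04-04 (Sat).
4 of the 5 holidays fall on weekdays; the rest are weekends and were already excluded.
Business days: 134 − 4 = 130.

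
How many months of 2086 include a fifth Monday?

A month has five Mondays exactly when Monday falls within its first (length − 28) days.
Jan: 31 days, starts Tue → 5 of Tue, Wed, Thu
Feb: 28 days, starts Fri → 5 of (none)
Mar: 31 days, starts Fri → 5 of Fri, Sat, Sun
Apr: 30 days, starts Mon → 5 of Mon, Tue ✓
May: 31 days, starts Wed → 5 of Wed, Thu, Fri
Jun: 30 days, starts Sat → 5 of Sat, Sun
Jul: 31 days, starts Mon → 5 of Mon, Tue, Wed ✓
Aug: 31 days, starts Thu → 5 of Thu, Fri, Sat
Sep: 30 days, starts Sun → 5 of Sun, Mon ✓
Oct: 31 days, starts Tue → 5 of Tue, Wed, Thu
Nov: 30 days, starts Fri → 5 of Fri, Sat
Dec: 31 days, starts Sun → 5 of Sun, Mon, Tue ✓
Months with five Mondays: Apr, Jul, Sep, Dec.

4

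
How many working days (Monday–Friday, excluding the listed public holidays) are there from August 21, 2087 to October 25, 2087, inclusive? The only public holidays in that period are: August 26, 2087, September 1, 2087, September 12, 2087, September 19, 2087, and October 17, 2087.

42

August 21, 2087 is a Thursday.
The range spans 66 days (inclusive of both endpoints).
66 = 7 × 9 + 3, so there are 9 full weeks plus 3 extra days.
Each full week contributes 5 weekdays (Mon–Fri): 9 × 5 = 45.
The 3 extra days are Thu, Fri, Sat — 2 of them qualify.
Total: 45 + 2 = 47.
Holidays: August 26, 2087 (Tue); September 1, 2087 (Mon); September 12, 2087 (Fri); September 19, 2087 (Fri); October 17, 2087 (Fri).
All 5 holidays fall on weekdays, so subtract 5.
Business days: 47 − 5 = 42.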